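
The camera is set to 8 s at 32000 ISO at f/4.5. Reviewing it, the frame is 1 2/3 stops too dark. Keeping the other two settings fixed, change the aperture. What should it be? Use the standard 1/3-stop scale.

f/2.5

Underexposed by 1 2/3 stops → need 1 2/3 stops brighter.
Aperture: f/4.5 → f/4 → f/3.5 → f/3.2 → f/2.8 → f/2.5.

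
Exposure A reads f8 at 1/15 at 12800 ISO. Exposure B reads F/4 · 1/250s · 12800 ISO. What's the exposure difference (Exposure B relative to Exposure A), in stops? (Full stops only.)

Aperture: f/8 → f/5.6 → f/4 — 2 stops larger aperture (brighter).
Shutter speed: 1/15 → 1/30 → 1/60 → 1/125 → 1/250 — 4 stops shorter (darker).
ISO: unchanged.
Net: +2 −4 = −2 stops.

2 stops darker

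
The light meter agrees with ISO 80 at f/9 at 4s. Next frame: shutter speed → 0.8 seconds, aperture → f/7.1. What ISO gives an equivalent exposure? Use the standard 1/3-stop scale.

Shutter speed: 4 → 3.2 → 2.5 → 2 → 1.6 → 1.3 → 1 → 0.8 — 2 1/3 stops faster (darker).
Aperture: f/9 → f/8 → f/7.1 — 2/3 stop larger aperture (brighter).
Net change so far: 1 2/3 stops darker. Offset with the ISO: 80 → 100 → 125 → 160 → 200 → 250.

ISO 250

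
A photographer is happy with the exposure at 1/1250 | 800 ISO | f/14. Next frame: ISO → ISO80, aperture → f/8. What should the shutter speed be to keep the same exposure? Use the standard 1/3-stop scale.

ISO: 800 → 640 → 500 → 400 → 320 → 250 → 200 → 160 → 125 → 100 → 80 — 3 1/3 stops lower (darker).
Aperture: f/14 → f/13 → f/11 → f/10 → f/9 → f/8 — 1 2/3 stops opened up (brighter).
Net change so far: 1 2/3 stops darker. Offset with the shutter speed: 1/1250 → 1/1000 → 1/800 → 1/640 → 1/500 → 1/400.

1/400s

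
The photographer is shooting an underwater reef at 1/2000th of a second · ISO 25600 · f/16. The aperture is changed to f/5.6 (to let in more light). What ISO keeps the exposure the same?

Aperture: f/16 → f/11 → f/8 → f/5.6 — 3 stops opened up (brighter).
Need 3 stops darker from the ISO: 25600 → 12800 → 6400 → 3200.

ISO 3200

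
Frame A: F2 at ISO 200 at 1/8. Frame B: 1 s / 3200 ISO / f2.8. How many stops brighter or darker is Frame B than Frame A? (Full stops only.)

Aperture: f/2 → f/2.8 — 1 stop stopped down (darker).
Shutter speed: 1/8 → 1/4 → 1/2 → 1 — 3 stops longer (brighter).
ISO: 200 → 400 → 800 → 1600 → 3200 — 4 stops raised (brighter).
Net: −1 +3 +4 = +6 stops.

6 stops brighter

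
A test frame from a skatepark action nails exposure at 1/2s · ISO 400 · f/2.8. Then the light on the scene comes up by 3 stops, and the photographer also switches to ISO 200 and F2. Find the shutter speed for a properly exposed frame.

1/15s

Scene light: 3 stops brighter.
ISO: 400 → 200 — 1 stop lower (darker).
Aperture: f/2.8 → f/2 — 1 stop opened up (brighter).
Net so far: 3 stops brighter. Shutter speed: 1/2 → 1/4 → 1/8 → 1/15.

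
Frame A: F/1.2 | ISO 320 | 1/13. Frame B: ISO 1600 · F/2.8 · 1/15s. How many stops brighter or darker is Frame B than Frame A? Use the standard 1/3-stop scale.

1/3 stop darker

Aperture: f/1.2 → f/1.4 → f/1.6 → f/1.8 → f/2 → f/2.2 → f/2.5 → f/2.8 — 2 1/3 stops narrower (darker).
Shutter speed: 1/13 → 1/15 — 1/3 stop faster (darker).
ISO: 320 → 400 → 500 → 640 → 800 → 1000 → 1250 → 1600 — 2 1/3 stops higher (brighter).
Net: −2 1/3 −1/3 +2 1/3 = −1/3 stops.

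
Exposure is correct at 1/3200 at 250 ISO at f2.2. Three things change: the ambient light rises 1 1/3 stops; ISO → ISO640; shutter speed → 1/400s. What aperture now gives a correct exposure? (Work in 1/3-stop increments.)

f/16

Scene light: 1 1/3 stops brighter.
ISO: 250 → 320 → 400 → 500 → 640 — 1 1/3 stops higher (brighter).
Shutter speed: 1/3200 → 1/2500 → 1/2000 → 1/1600 → 1/1250 → 1/1000 → 1/800 → 1/640 → 1/500 → 1/400 — 3 stops longer (brighter).
Net so far: 5 2/3 stops brighter. Aperture: f/2.2 → f/2.5 → f/2.8 → f/3.2 → f/3.5 → f/4 → f/4.5 → f/5 → f/5.6 → f/6.3 → f/7.1 → f/8 → f/9 → f/10 → f/11 → f/13 → f/14 → f/16.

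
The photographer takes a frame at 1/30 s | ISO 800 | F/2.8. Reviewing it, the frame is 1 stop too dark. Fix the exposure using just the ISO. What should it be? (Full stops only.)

Underexposed by 1 stop → need 1 stop brighter.
ISO: 800 → 1600.

ISO 1600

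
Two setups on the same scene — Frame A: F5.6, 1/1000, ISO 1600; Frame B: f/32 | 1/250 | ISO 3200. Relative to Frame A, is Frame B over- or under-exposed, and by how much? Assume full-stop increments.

Aperture: f/5.6 → f/8 → f/11 → f/16 → f/22 → f/32 — 5 stops smaller aperture (darker).
Shutter speed: 1/1000 → 1/500 → 1/250 — 2 stops slower (brighter).
ISO: 1600 → 3200 — 1 stop raised (brighter).
Net: −5 +2 +1 = −2 stops.

2 stops darker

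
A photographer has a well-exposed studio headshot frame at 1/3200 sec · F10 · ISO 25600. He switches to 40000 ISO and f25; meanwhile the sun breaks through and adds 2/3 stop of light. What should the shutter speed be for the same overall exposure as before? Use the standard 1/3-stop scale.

1/1250s

Scene light: 2/3 stop brighter.
ISO: 25600 → 32000 → 40000 — 2/3 stop raised (brighter).
Aperture: f/10 → f/11 → f/13 → f/14 → f/16 → f/18 → f/20 → f/22 → f/25 — 2 2/3 stops narrower (darker).
Net so far: 1 1/3 stops darker. Shutter speed: 1/3200 → 1/2500 → 1/2000 → 1/1600 → 1/1250.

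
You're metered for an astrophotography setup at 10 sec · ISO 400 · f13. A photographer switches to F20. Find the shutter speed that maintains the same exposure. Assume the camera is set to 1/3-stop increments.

Aperture: f/13 → f/14 → f/16 → f/18 → f/20 — 1 1/3 stops narrower (darker).
Need 1 1/3 stops brighter from the shutter speed: 10 → 13 → 15 → 20 → 25.

25 s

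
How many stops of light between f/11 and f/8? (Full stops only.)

f/11 → f/8 — count the steps: 1 stop.

1 stop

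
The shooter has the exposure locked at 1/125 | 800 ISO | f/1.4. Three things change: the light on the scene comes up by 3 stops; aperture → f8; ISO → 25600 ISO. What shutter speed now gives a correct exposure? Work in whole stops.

1/1000s

Scene light: 3 stops brighter.
Aperture: f/1.4 → f/2 → f/2.8 → f/4 → f/5.6 → f/8 — 5 stops narrower (darker).
ISO: 800 → 1600 → 3200 → 6400 → 12800 → 25600 — 5 stops higher (brighter).
Net so far: 3 stops brighter. Shutter speed: 1/125 → 1/250 → 1/500 → 1/1000.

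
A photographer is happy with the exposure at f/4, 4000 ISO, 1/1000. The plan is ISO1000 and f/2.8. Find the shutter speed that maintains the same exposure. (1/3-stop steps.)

ISO: 4000 → 3200 → 2500 → 2000 → 1600 → 1250 → 1000 — 2 stops dropped (darker).
Aperture: f/4 → f/3.5 → f/3.2 → f/2.8 — 1 stop larger aperture (brighter).
Net change so far: 1 stop darker. Offset with the shutter speed: 1/1000 → 1/800 → 1/640 → 1/500.

1/500s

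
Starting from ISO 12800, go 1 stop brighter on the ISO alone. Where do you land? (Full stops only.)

ISO 25600

ISO: 12800 → 25600 — 1 stop raised (brighter).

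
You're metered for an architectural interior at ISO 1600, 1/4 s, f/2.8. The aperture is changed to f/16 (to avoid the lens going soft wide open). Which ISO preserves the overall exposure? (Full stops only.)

ISO 51200

Aperture: f/2.8 → f/4 → f/5.6 → f/8 → f/11 → f/16 — 5 stops narrower (darker).
Need 5 stops brighter from the ISO: 1600 → 3200 → 6400 → 12800 → 25600 → 51200.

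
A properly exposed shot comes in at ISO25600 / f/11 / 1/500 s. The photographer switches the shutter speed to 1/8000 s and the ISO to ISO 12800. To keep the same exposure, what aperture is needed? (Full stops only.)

Shutter speed: 1/500 → 1/1000 → 1/2000 → 1/4000 → 1/8000 — 4 stops shorter (darker).
ISO: 25600 → 12800 — 1 stop dropped (darker).
Net change so far: 5 stops darker. Offset with the aperture: f/11 → f/8 → f/5.6 → f/4 → f/2.8 → f/2.

f/2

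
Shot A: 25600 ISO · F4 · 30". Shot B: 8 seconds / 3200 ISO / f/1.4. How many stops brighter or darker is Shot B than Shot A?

2 stops darker

Aperture: f/4 → f/2.8 → f/2 → f/1.4 — 3 stops larger aperture (brighter).
Shutter speed: 30 → 15 → 8 — 2 stops shorter (darker).
ISO: 25600 → 12800 → 6400 → 3200 — 3 stops lower (darker).
Net: +3 −2 −3 = −2 stops.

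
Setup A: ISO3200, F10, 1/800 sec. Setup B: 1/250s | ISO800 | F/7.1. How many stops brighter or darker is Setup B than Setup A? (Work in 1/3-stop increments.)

Aperture: f/10 → f/9 → f/8 → f/7.1 — 1 stop opened up (brighter).
Shutter speed: 1/800 → 1/640 → 1/500 → 1/400 → 1/320 → 1/250 — 1 2/3 stops longer (brighter).
ISO: 3200 → 2500 → 2000 → 1600 → 1250 → 1000 → 800 — 2 stops lower (darker).
Net: +1 +1 2/3 −2 = +2/3 stops.

2/3 stop brighter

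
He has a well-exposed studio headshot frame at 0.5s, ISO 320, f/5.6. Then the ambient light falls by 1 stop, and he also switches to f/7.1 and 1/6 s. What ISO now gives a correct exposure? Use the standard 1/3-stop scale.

Scene light: 1 stop darker.
Aperture: f/5.6 → f/6.3 → f/7.1 — 2/3 stop narrower (darker).
Shutter speed: 0.5 → 0.4 → 0.3 → 1/4 → 1/5 → 1/6 — 1 2/3 stops shorter (darker).
Net so far: 3 1/3 stops darker. ISO: 320 → 400 → 500 → 640 → 800 → 1000 → 1250 → 1600 → 2000 → 2500 → 3200.

ISO 3200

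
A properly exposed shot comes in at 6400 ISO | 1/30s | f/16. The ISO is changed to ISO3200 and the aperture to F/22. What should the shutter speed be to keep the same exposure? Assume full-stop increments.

1/8s

ISO: 6400 → 3200 — 1 stop dropped (darker).
Aperture: f/16 → f/22 — 1 stop stopped down (darker).
Net change so far: 2 stops darker. Offset with the shutter speed: 1/30 → 1/15 → 1/8.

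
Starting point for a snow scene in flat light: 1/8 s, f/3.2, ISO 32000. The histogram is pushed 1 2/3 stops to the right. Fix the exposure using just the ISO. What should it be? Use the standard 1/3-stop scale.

ISO 10000

Overexposed by 1 2/3 stops → need 1 2/3 stops darker.
ISO: 32000 → 25600 → 20000 → 16000 → 12800 → 10000.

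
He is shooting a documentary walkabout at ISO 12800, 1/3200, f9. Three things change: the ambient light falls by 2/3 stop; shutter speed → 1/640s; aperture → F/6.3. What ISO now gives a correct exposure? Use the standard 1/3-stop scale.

Scene light: 2/3 stop darker.
Shutter speed: 1/3200 → 1/2500 → 1/2000 → 1/1600 → 1/1250 → 1/1000 → 1/800 → 1/640 — 2 1/3 stops longer (brighter).
Aperture: f/9 → f/8 → f/7.1 → f/6.3 — 1 stop opened up (brighter).
Net so far: 2 2/3 stops brighter. ISO: 12800 → 10000 → 8000 → 6400 → 5000 → 4000 → 3200 → 2500 → 2000.

ISO 2000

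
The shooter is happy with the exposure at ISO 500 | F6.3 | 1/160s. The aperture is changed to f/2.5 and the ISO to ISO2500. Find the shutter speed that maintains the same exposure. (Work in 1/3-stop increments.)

Aperture: f/6.3 → f/5.6 → f/5 → f/4.5 → f/4 → f/3.5 → f/3.2 → f/2.8 → f/2.5 — 2 2/3 stops opened up (brighter).
ISO: 500 → 640 → 800 → 1000 → 1250 → 1600 → 2000 → 2500 — 2 1/3 stops higher (brighter).
Net change so far: 5 stops brighter. Offset with the shutter speed: 1/160 → 1/200 → 1/250 → 1/320 → 1/400 → 1/500 → 1/640 → 1/800 → 1/1000 → 1/1250 → 1/1600 → 1/2000 → 1/2500 → 1/3200 → 1/4000 → 1/5000.

1/5000s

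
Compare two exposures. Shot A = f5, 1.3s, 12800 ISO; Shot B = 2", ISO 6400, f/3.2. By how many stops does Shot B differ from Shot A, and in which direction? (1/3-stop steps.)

Aperture: f/5 → f/4.5 → f/4 → f/3.5 → f/3.2 — 1 1/3 stops larger aperture (brighter).
Shutter speed: 1.3 → 1.6 → 2 — 2/3 stop longer (brighter).
ISO: 12800 → 10000 → 8000 → 6400 — 1 stop lower (darker).
Net: +1 1/3 +2/3 −1 = +1 stop.

1 stop brighter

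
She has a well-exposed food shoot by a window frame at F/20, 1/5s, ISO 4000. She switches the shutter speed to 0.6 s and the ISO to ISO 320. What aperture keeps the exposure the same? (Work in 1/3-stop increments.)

Shutter speed: 1/5 → 1/4 → 0.3 → 0.4 → 0.5 → 0.6 — 1 2/3 stops slower (brighter).
ISO: 4000 → 3200 → 2500 → 2000 → 1600 → 1250 → 1000 → 800 → 640 → 500 → 400 → 320 — 3 2/3 stops dropped (darker).
Net change so far: 2 stops darker. Offset with the aperture: f/20 → f/18 → f/16 → f/14 → f/13 → f/11 → f/10.

f/10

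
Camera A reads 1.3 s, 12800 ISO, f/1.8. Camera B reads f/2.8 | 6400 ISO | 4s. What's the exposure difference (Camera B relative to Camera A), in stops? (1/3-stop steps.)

2/3 stop darker

Aperture: f/1.8 → f/2 → f/2.2 → f/2.5 → f/2.8 — 1 1/3 stops smaller aperture (darker).
Shutter speed: 1.3 → 1.6 → 2 → 2.5 → 3.2 → 4 — 1 2/3 stops slower (brighter).
ISO: 12800 → 10000 → 8000 → 6400 — 1 stop lower (darker).
Net: −1 1/3 +1 2/3 −1 = −2/3 stops.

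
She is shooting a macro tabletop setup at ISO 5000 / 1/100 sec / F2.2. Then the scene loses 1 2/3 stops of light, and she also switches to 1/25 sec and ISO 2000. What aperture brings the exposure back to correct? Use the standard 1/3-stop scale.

f/1.6

Scene light: 1 2/3 stops darker.
Shutter speed: 1/100 → 1/80 → 1/60 → 1/50 → 1/40 → 1/30 → 1/25 — 2 stops longer (brighter).
ISO: 5000 → 4000 → 3200 → 2500 → 2000 — 1 1/3 stops lower (darker).
Net so far: 1 stop darker. Aperture: f/2.2 → f/2 → f/1.8 → f/1.6.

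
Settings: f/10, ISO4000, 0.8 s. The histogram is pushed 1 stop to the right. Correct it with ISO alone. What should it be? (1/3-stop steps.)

ISO 2000

Overexposed by 1 stop → need 1 stop darker.
ISO: 4000 → 3200 → 2500 → 2000.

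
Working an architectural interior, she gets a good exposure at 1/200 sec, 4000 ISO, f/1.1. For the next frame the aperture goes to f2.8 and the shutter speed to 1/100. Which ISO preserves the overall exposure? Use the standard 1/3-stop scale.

Aperture: f/1.1 → f/1.2 → f/1.4 → f/1.6 → f/1.8 → f/2 → f/2.2 → f/2.5 → f/2.8 — 2 2/3 stops smaller aperture (darker).
Shutter speed: 1/200 → 1/160 → 1/125 → 1/100 — 1 stop longer (brighter).
Net change so far: 1 2/3 stops darker. Offset with the ISO: 4000 → 5000 → 6400 → 8000 → 10000 → 12800.

ISO 12800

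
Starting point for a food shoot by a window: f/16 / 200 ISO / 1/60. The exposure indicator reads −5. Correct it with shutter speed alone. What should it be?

1/2s

Underexposed by 5 stops → need 5 stops brighter.
Shutter speed: 1/60 → 1/30 → 1/15 → 1/8 → 1/4 → 1/2.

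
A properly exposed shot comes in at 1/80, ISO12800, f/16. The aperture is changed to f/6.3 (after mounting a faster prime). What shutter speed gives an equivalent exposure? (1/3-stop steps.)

1/500s

Aperture: f/16 → f/14 → f/13 → f/11 → f/10 → f/9 → f/8 → f/7.1 → f/6.3 — 2 2/3 stops larger aperture (brighter).
Need 2 2/3 stops darker from the shutter speed: 1/80 → 1/100 → 1/125 → 1/160 → 1/200 → 1/250 → 1/320 → 1/400 → 1/500.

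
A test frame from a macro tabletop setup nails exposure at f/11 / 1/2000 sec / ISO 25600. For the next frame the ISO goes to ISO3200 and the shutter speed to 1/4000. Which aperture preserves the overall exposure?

f/2.8

ISO: 25600 → 12800 → 6400 → 3200 — 3 stops lower (darker).
Shutter speed: 1/2000 → 1/4000 — 1 stop faster (darker).
Net change so far: 4 stops darker. Offset with the aperture: f/11 → f/8 → f/5.6 → f/4 → f/2.8.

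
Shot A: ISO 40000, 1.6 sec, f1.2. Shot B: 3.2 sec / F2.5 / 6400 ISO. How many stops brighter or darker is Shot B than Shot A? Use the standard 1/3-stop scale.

3 2/3 stops darker

Aperture: f/1.2 → f/1.4 → f/1.6 → f/1.8 → f/2 → f/2.2 → f/2.5 — 2 stops narrower (darker).
Shutter speed: 1.6 → 2 → 2.5 → 3.2 — 1 stop longer (brighter).
ISO: 40000 → 32000 → 25600 → 20000 → 16000 → 12800 → 10000 → 8000 → 6400 — 2 2/3 stops lower (darker).
Net: −2 +1 −2 2/3 = −3 2/3 stops.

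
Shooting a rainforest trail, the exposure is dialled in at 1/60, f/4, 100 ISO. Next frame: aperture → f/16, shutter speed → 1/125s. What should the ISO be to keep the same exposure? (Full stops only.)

Aperture: f/4 → f/5.6 → f/8 → f/11 → f/16 — 4 stops narrower (darker).
Shutter speed: 1/60 → 1/125 — 1 stop faster (darker).
Net change so far: 5 stops darker. Offset with the ISO: 100 → 200 → 400 → 800 → 1600 → 3200.

ISO 3200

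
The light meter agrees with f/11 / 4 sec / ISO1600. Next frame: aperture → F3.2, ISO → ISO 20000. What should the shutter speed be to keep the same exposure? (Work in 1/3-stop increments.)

Aperture: f/11 → f/10 → f/9 → f/8 → f/7.1 → f/6.3 → f/5.6 → f/5 → f/4.5 → f/4 → f/3.5 → f/3.2 — 3 2/3 stops opened up (brighter).
ISO: 1600 → 2000 → 2500 → 3200 → 4000 → 5000 → 6400 → 8000 → 10000 → 12800 → 16000 → 20000 — 3 2/3 stops higher (brighter).
Net change so far: 7 1/3 stops brighter. Offset with the shutter speed: 4 → 3.2 → 2.5 → 2 → 1.6 → 1.3 → 1 → 0.8 → 0.6 → 0.5 → 0.4 → 0.3 → 1/4 → 1/5 → 1/6 → 1/8 → 1/10 → 1/13 → 1/15 → 1/20 → 1/25 → 1/30 → 1/40.

1/40s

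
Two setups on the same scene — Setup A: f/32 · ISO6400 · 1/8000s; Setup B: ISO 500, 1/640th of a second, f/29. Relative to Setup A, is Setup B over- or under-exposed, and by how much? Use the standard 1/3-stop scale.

Aperture: f/32 → f/29 — 1/3 stop wider (brighter).
Shutter speed: 1/8000 → 1/6400 → 1/5000 → 1/4000 → 1/3200 → 1/2500 → 1/2000 → 1/1600 → 1/1250 → 1/1000 → 1/800 → 1/640 — 3 2/3 stops slower (brighter).
ISO: 6400 → 5000 → 4000 → 3200 → 2500 → 2000 → 1600 → 1250 → 1000 → 800 → 640 → 500 — 3 2/3 stops dropped (darker).
Net: +1/3 +3 2/3 −3 2/3 = +1/3 stops.

1/3 stop brighter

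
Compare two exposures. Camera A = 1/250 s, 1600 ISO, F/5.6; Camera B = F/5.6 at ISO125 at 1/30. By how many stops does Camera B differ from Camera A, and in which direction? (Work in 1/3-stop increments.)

2/3 stop darker

Aperture: unchanged.
Shutter speed: 1/250 → 1/200 → 1/160 → 1/125 → 1/100 → 1/80 → 1/60 → 1/50 → 1/40 → 1/30 — 3 stops slower (brighter).
ISO: 1600 → 1250 → 1000 → 800 → 640 → 500 → 400 → 320 → 250 → 200 → 160 → 125 — 3 2/3 stops dropped (darker).
Net: +3 −3 2/3 = −2/3 stops.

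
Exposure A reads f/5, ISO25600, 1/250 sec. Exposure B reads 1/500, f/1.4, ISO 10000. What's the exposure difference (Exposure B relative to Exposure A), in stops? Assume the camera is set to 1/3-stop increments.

Aperture: f/5 → f/4.5 → f/4 → f/3.5 → f/3.2 → f/2.8 → f/2.5 → f/2.2 → f/2 → f/1.8 → f/1.6 → f/1.4 — 3 2/3 stops wider (brighter).
Shutter speed: 1/250 → 1/320 → 1/400 → 1/500 — 1 stop faster (darker).
ISO: 25600 → 20000 → 16000 → 12800 → 10000 — 1 1/3 stops dropped (darker).
Net: +3 2/3 −1 −1 1/3 = +1 1/3 stops.

1 1/3 stops brighter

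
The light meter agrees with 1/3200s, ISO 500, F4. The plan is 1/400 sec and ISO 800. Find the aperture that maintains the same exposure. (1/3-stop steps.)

Shutter speed: 1/3200 → 1/2500 → 1/2000 → 1/1600 → 1/1250 → 1/1000 → 1/800 → 1/640 → 1/500 → 1/400 — 3 stops slower (brighter).
ISO: 500 → 640 → 800 — 2/3 stop raised (brighter).
Net change so far: 3 2/3 stops brighter. Offset with the aperture: f/4 → f/4.5 → f/5 → f/5.6 → f/6.3 → f/7.1 → f/8 → f/9 → f/10 → f/11 → f/13 → f/14.

f/14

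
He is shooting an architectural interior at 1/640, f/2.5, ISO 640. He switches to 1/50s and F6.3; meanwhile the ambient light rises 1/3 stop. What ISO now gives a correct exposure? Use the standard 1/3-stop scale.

ISO 250

Scene light: 1/3 stop brighter.
Shutter speed: 1/640 → 1/500 → 1/400 → 1/320 → 1/250 → 1/200 → 1/160 → 1/125 → 1/100 → 1/80 → 1/60 → 1/50 — 3 2/3 stops longer (brighter).
Aperture: f/2.5 → f/2.8 → f/3.2 → f/3.5 → f/4 → f/4.5 → f/5 → f/5.6 → f/6.3 — 2 2/3 stops stopped down (darker).
Net so far: 1 1/3 stops brighter. ISO: 640 → 500 → 400 → 320 → 250.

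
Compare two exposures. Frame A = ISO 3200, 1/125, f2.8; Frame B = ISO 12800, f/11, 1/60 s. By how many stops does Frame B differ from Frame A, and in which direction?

Aperture: f/2.8 → f/4 → f/5.6 → f/8 → f/11 — 4 stops smaller aperture (darker).
Shutter speed: 1/125 → 1/60 — 1 stop longer (brighter).
ISO: 3200 → 6400 → 12800 — 2 stops higher (brighter).
Net: −4 +1 +2 = −1 stop.

1 stop darker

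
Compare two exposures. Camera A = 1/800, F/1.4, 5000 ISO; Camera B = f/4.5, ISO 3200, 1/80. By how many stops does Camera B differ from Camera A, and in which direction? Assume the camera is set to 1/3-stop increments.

Aperture: f/1.4 → f/1.6 → f/1.8 → f/2 → f/2.2 → f/2.5 → f/2.8 → f/3.2 → f/3.5 → f/4 → f/4.5 — 3 1/3 stops narrower (darker).
Shutter speed: 1/800 → 1/640 → 1/500 → 1/400 → 1/320 → 1/250 → 1/200 → 1/160 → 1/125 → 1/100 → 1/80 — 3 1/3 stops longer (brighter).
ISO: 5000 → 4000 → 3200 — 2/3 stop dropped (darker).
Net: −3 1/3 +3 1/3 −2/3 = −2/3 stops.

2/3 stop darker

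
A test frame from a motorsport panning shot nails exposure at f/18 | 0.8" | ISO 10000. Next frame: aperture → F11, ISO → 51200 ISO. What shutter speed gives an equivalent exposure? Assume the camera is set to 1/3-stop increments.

Aperture: f/18 → f/16 → f/14 → f/13 → f/11 — 1 1/3 stops opened up (brighter).
ISO: 10000 → 12800 → 16000 → 20000 → 25600 → 32000 → 40000 → 51200 — 2 1/3 stops raised (brighter).
Net change so far: 3 2/3 stops brighter. Offset with the shutter speed: 0.8 → 0.6 → 0.5 → 0.4 → 0.3 → 1/4 → 1/5 → 1/6 → 1/8 → 1/10 → 1/13 → 1/15.

1/15s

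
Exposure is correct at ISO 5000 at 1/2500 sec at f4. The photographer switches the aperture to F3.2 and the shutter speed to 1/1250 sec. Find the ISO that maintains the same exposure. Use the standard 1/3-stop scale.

ISO 1600

Aperture: f/4 → f/3.5 → f/3.2 — 2/3 stop larger aperture (brighter).
Shutter speed: 1/2500 → 1/2000 → 1/1600 → 1/1250 — 1 stop longer (brighter).
Net change so far: 1 2/3 stops brighter. Offset with the ISO: 5000 → 4000 → 3200 → 2500 → 2000 → 1600.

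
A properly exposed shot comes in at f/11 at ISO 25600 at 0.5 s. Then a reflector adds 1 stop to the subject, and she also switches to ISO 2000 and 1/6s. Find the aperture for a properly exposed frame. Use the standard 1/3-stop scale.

f/2.5

Scene light: 1 stop brighter.
ISO: 25600 → 20000 → 16000 → 12800 → 10000 → 8000 → 6400 → 5000 → 4000 → 3200 → 2500 → 2000 — 3 2/3 stops dropped (darker).
Shutter speed: 0.5 → 0.4 → 0.3 → 1/4 → 1/5 → 1/6 — 1 2/3 stops faster (darker).
Net so far: 4 1/3 stops darker. Aperture: f/11 → f/10 → f/9 → f/8 → f/7.1 → f/6.3 → f/5.6 → f/5 → f/4.5 → f/4 → f/3.5 → f/3.2 → f/2.8 → f/2.5.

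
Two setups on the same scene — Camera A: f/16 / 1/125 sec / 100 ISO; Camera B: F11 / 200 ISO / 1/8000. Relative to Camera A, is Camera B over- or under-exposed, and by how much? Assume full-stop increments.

4 stops darker

Aperture: f/16 → f/11 — 1 stop wider (brighter).
Shutter speed: 1/125 → 1/250 → 1/500 → 1/1000 → 1/2000 → 1/4000 → 1/8000 — 6 stops faster (darker).
ISO: 100 → 200 — 1 stop raised (brighter).
Net: +1 −6 +1 = −4 stops.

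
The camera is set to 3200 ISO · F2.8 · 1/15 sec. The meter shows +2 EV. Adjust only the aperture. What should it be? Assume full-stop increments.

Overexposed by 2 stops → need 2 stops darker.
Aperture: f/2.8 → f/4 → f/5.6.

f/5.6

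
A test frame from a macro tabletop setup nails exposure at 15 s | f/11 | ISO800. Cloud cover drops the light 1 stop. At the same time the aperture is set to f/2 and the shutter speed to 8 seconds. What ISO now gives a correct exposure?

ISO 100

Scene light: 1 stop darker.
Aperture: f/11 → f/8 → f/5.6 → f/4 → f/2.8 → f/2 — 5 stops wider (brighter).
Shutter speed: 15 → 8 — 1 stop faster (darker).
Net so far: 3 stops brighter. ISO: 800 → 400 → 200 → 100.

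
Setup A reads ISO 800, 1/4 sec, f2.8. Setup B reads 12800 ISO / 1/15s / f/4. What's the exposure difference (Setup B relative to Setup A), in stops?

1 stop brighter

Aperture: f/2.8 → f/4 — 1 stop stopped down (darker).
Shutter speed: 1/4 → 1/8 → 1/15 — 2 stops faster (darker).
ISO: 800 → 1600 → 3200 → 6400 → 12800 — 4 stops higher (brighter).
Net: −1 −2 +4 = +1 stop.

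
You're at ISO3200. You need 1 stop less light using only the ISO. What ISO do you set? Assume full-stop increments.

ISO: 3200 → 1600 — 1 stop lower (darker).

ISO 1600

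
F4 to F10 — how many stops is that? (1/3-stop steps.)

2 2/3 stops

f/4 → f/4.5 → f/5 → f/5.6 → f/6.3 → f/7.1 → f/8 → f/9 → f/10 — count the steps: 8 third-stops = 2 2/3 stops.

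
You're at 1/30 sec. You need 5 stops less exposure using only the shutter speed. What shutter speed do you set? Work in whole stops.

1/1000s

Shutter speed: 1/30 → 1/60 → 1/125 → 1/250 → 1/500 → 1/1000 — 5 stops faster (darker).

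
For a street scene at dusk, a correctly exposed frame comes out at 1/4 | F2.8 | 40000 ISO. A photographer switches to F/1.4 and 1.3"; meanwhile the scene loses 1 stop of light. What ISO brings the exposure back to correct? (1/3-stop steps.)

Scene light: 1 stop darker.
Aperture: f/2.8 → f/2.5 → f/2.2 → f/2 → f/1.8 → f/1.6 → f/1.4 — 2 stops opened up (brighter).
Shutter speed: 1/4 → 0.3 → 0.4 → 0.5 → 0.6 → 0.8 → 1 → 1.3 — 2 1/3 stops longer (brighter).
Net so far: 3 1/3 stops brighter. ISO: 40000 → 32000 → 25600 → 20000 → 16000 → 12800 → 10000 → 8000 → 6400 → 5000 → 4000.

ISO 4000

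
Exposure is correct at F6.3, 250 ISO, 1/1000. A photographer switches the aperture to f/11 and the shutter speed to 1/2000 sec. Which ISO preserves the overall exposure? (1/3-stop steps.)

Aperture: f/6.3 → f/7.1 → f/8 → f/9 → f/10 → f/11 — 1 2/3 stops narrower (darker).
Shutter speed: 1/1000 → 1/1250 → 1/1600 → 1/2000 — 1 stop faster (darker).
Net change so far: 2 2/3 stops darker. Offset with the ISO: 250 → 320 → 400 → 500 → 640 → 800 → 1000 → 1250 → 1600.

ISO 1600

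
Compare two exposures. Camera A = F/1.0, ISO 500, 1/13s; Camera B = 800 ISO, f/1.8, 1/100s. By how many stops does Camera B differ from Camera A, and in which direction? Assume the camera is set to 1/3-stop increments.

Aperture: f/1.0 → f/1.1 → f/1.2 → f/1.4 → f/1.6 → f/1.8 — 1 2/3 stops smaller aperture (darker).
Shutter speed: 1/13 → 1/15 → 1/20 → 1/25 → 1/30 → 1/40 → 1/50 → 1/60 → 1/80 → 1/100 — 3 stops shorter (darker).
ISO: 500 → 640 → 800 — 2/3 stop raised (brighter).
Net: −1 2/3 −3 +2/3 = −4 stops.

4 stops darker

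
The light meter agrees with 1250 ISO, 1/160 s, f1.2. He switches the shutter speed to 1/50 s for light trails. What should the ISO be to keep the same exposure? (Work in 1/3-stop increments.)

ISO 400

Shutter speed: 1/160 → 1/125 → 1/100 → 1/80 → 1/60 → 1/50 — 1 2/3 stops longer (brighter).
Need 1 2/3 stops darker from the ISO: 1250 → 1000 → 800 → 640 → 500 → 400.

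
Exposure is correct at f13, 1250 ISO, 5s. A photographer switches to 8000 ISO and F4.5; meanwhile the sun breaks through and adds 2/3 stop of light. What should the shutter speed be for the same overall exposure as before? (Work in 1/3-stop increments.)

Scene light: 2/3 stop brighter.
ISO: 1250 → 1600 → 2000 → 2500 → 3200 → 4000 → 5000 → 6400 → 8000 — 2 2/3 stops higher (brighter).
Aperture: f/13 → f/11 → f/10 → f/9 → f/8 → f/7.1 → f/6.3 → f/5.6 → f/5 → f/4.5 — 3 stops wider (brighter).
Net so far: 6 1/3 stops brighter. Shutter speed: 5 → 4 → 3.2 → 2.5 → 2 → 1.6 → 1.3 → 1 → 0.8 → 0.6 → 0.5 → 0.4 → 0.3 → 1/4 → 1/5 → 1/6 → 1/8 → 1/10 → 1/13 → 1/15.

1/15s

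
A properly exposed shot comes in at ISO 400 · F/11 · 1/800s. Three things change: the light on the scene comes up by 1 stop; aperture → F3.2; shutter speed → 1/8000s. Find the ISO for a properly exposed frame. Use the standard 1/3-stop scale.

Scene light: 1 stop brighter.
Aperture: f/11 → f/10 → f/9 → f/8 → f/7.1 → f/6.3 → f/5.6 → f/5 → f/4.5 → f/4 → f/3.5 → f/3.2 — 3 2/3 stops opened up (brighter).
Shutter speed: 1/800 → 1/1000 → 1/1250 → 1/1600 → 1/2000 → 1/2500 → 1/3200 → 1/4000 → 1/5000 → 1/6400 → 1/8000 — 3 1/3 stops faster (darker).
Net so far: 1 1/3 stops brighter. ISO: 400 → 320 → 250 → 200 → 160.

ISO 160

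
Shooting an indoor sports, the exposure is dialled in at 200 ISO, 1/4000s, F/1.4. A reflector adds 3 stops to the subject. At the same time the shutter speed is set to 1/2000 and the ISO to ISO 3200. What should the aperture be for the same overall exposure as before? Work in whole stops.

f/22

Scene light: 3 stops brighter.
Shutter speed: 1/4000 → 1/2000 — 1 stop slower (brighter).
ISO: 200 → 400 → 800 → 1600 → 3200 — 4 stops higher (brighter).
Net so far: 8 stops brighter. Aperture: f/1.4 → f/2 → f/2.8 → f/4 → f/5.6 → f/8 → f/11 → f/16 → f/22.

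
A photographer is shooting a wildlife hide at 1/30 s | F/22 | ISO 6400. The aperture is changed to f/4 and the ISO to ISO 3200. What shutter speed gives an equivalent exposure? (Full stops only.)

1/500s

Aperture: f/22 → f/16 → f/11 → f/8 → f/5.6 → f/4 — 5 stops opened up (brighter).
ISO: 6400 → 3200 — 1 stop dropped (darker).
Net change so far: 4 stops brighter. Offset with the shutter speed: 1/30 → 1/60 → 1/125 → 1/250 → 1/500.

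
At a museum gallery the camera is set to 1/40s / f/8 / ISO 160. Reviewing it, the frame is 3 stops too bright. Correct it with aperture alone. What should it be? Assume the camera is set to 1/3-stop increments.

f/22

Overexposed by 3 stops → need 3 stops darker.
Aperture: f/8 → f/9 → f/10 → f/11 → f/13 → f/14 → f/16 → f/18 → f/20 → f/22.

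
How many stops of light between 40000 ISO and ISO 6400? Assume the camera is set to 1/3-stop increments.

40000 → 32000 → 25600 → 20000 → 16000 → 12800 → 10000 → 8000 → 6400 — count the steps: 8 third-stops = 2 2/3 stops.

2 2/3 stops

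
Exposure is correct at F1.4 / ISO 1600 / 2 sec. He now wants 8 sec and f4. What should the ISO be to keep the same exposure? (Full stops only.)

Shutter speed: 2 → 4 → 8 — 2 stops longer (brighter).
Aperture: f/1.4 → f/2 → f/2.8 → f/4 — 3 stops narrower (darker).
Net change so far: 1 stop darker. Offset with the ISO: 1600 → 3200.

ISO 3200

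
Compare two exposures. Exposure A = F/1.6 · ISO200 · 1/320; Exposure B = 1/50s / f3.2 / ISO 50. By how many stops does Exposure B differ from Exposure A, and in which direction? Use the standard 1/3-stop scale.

1 1/3 stops darker

Aperture: f/1.6 → f/1.8 → f/2 → f/2.2 → f/2.5 → f/2.8 → f/3.2 — 2 stops smaller aperture (darker).
Shutter speed: 1/320 → 1/250 → 1/200 → 1/160 → 1/125 → 1/100 → 1/80 → 1/60 → 1/50 — 2 2/3 stops longer (brighter).
ISO: 200 → 160 → 125 → 100 → 80 → 64 → 50 — 2 stops lower (darker).
Net: −2 +2 2/3 −2 = −1 1/3 stops.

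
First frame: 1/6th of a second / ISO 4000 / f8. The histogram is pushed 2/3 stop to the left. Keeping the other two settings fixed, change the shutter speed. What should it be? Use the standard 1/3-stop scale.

Underexposed by 2/3 stop → need 2/3 stop brighter.
Shutter speed: 1/6 → 1/5 → 1/4.

1/4s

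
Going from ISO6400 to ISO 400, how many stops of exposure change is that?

6400 → 3200 → 1600 → 800 → 400 — count the steps: 4 stops.

4 stops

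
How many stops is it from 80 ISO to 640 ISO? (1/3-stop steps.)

3 stops

80 → 100 → 125 → 160 → 200 → 250 → 320 → 400 → 500 → 640 — count the steps: 9 third-stops = 3 stops.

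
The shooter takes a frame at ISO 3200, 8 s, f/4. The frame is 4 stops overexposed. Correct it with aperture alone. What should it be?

Overexposed by 4 stops → need 4 stops darker.
Aperture: f/4 → f/5.6 → f/8 → f/11 → f/16.

f/16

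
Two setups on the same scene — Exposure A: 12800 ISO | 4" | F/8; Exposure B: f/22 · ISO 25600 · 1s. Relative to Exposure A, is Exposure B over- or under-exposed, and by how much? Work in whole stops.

Aperture: f/8 → f/11 → f/16 → f/22 — 3 stops smaller aperture (darker).
Shutter speed: 4 → 2 → 1 — 2 stops shorter (darker).
ISO: 12800 → 25600 — 1 stop raised (brighter).
Net: −3 −2 +1 = −4 stops.

4 stops darker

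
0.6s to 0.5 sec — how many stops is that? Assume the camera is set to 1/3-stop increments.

0.6 → 0.5 — count the steps: 1 third-stops = 1/3 stop.

1/3 stop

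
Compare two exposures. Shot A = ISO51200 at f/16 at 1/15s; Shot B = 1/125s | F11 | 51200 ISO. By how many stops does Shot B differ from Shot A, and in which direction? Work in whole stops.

2 stops darker

Aperture: f/16 → f/11 — 1 stop wider (brighter).
Shutter speed: 1/15 → 1/30 → 1/60 → 1/125 — 3 stops faster (darker).
ISO: unchanged.
Net: +1 −3 = −2 stops.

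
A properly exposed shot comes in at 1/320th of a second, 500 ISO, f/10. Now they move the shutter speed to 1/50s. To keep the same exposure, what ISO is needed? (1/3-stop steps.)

Shutter speed: 1/320 → 1/250 → 1/200 → 1/160 → 1/125 → 1/100 → 1/80 → 1/60 → 1/50 — 2 2/3 stops slower (brighter).
Need 2 2/3 stops darker from the ISO: 500 → 400 → 320 → 250 → 200 → 160 → 125 → 100 → 80.

ISO 80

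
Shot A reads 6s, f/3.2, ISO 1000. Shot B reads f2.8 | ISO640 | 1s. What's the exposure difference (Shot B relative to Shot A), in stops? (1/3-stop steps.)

Aperture: f/3.2 → f/2.8 — 1/3 stop larger aperture (brighter).
Shutter speed: 6 → 5 → 4 → 3.2 → 2.5 → 2 → 1.6 → 1.3 → 1 — 2 2/3 stops shorter (darker).
ISO: 1000 → 800 → 640 — 2/3 stop dropped (darker).
Net: +1/3 −2 2/3 −2/3 = −3 stops.

3 stops darker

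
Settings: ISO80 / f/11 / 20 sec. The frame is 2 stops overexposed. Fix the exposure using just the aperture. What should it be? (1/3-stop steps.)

f/22

Overexposed by 2 stops → need 2 stops darker.
Aperture: f/11 → f/13 → f/14 → f/16 → f/18 → f/20 → f/22.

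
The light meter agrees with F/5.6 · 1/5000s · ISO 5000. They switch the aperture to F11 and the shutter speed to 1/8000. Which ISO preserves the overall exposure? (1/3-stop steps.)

Aperture: f/5.6 → f/6.3 → f/7.1 → f/8 → f/9 → f/10 → f/11 — 2 stops stopped down (darker).
Shutter speed: 1/5000 → 1/6400 → 1/8000 — 2/3 stop faster (darker).
Net change so far: 2 2/3 stops darker. Offset with the ISO: 5000 → 6400 → 8000 → 10000 → 12800 → 16000 → 20000 → 25600 → 32000.

ISO 32000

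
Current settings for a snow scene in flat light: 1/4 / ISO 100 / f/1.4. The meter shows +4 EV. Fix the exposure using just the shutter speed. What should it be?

1/60s

Overexposed by 4 stops → need 4 stops darker.
Shutter speed: 1/4 → 1/8 → 1/15 → 1/30 → 1/60.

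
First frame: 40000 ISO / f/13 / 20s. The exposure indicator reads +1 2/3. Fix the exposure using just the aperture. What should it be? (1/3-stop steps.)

Overexposed by 1 2/3 stops → need 1 2/3 stops darker.
Aperture: f/13 → f/14 → f/16 → f/18 → f/20 → f/22.

f/22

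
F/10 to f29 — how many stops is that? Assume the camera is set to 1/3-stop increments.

3 stops

f/10 → f/11 → f/13 → f/14 → f/16 → f/18 → f/20 → f/22 → f/25 → f/29 — count the steps: 9 third-stops = 3 stops.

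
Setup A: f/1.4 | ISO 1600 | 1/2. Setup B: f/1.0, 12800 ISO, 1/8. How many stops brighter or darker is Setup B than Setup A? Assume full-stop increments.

2 stops brighter

Aperture: f/1.4 → f/1.0 — 1 stop opened up (brighter).
Shutter speed: 1/2 → 1/4 → 1/8 — 2 stops shorter (darker).
ISO: 1600 → 3200 → 6400 → 12800 — 3 stops higher (brighter).
Net: +1 −2 +3 = +2 stops.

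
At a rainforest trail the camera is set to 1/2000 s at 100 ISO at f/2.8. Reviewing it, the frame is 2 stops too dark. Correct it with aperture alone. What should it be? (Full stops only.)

Underexposed by 2 stops → need 2 stops brighter.
Aperture: f/2.8 → f/2 → f/1.4.

f/1.4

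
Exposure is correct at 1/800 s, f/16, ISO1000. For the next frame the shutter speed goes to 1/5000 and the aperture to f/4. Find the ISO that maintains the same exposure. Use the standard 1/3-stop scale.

ISO 400

Shutter speed: 1/800 → 1/1000 → 1/1250 → 1/1600 → 1/2000 → 1/2500 → 1/3200 → 1/4000 → 1/5000 — 2 2/3 stops faster (darker).
Aperture: f/16 → f/14 → f/13 → f/11 → f/10 → f/9 → f/8 → f/7.1 → f/6.3 → f/5.6 → f/5 → f/4.5 → f/4 — 4 stops larger aperture (brighter).
Net change so far: 1 1/3 stops brighter. Offset with the ISO: 1000 → 800 → 640 → 500 → 400.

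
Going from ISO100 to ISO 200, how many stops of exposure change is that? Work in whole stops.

100 → 200 — count the steps: 1 stop.

1 stop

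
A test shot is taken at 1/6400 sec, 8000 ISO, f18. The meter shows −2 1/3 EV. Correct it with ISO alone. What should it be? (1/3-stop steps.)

ISO 40000

Underexposed by 2 1/3 stops → need 2 1/3 stops brighter.
ISO: 8000 → 10000 → 12800 → 16000 → 20000 → 25600 → 32000 → 40000.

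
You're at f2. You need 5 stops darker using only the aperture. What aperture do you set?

Aperture: f/2 → f/2.8 → f/4 → f/5.6 → f/8 → f/11 — 5 stops narrower (darker).

f/11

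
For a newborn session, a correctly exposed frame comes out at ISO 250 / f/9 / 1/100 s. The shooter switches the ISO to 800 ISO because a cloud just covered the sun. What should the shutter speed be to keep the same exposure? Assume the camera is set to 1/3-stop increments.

1/320s

ISO: 250 → 320 → 400 → 500 → 640 → 800 — 1 2/3 stops higher (brighter).
Need 1 2/3 stops darker from the shutter speed: 1/100 → 1/125 → 1/160 → 1/200 → 1/250 → 1/320.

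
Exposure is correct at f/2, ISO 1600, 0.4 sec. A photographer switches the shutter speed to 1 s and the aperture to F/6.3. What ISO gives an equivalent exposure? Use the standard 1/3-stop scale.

ISO 6400

Shutter speed: 0.4 → 0.5 → 0.6 → 0.8 → 1 — 1 1/3 stops longer (brighter).
Aperture: f/2 → f/2.2 → f/2.5 → f/2.8 → f/3.2 → f/3.5 → f/4 → f/4.5 → f/5 → f/5.6 → f/6.3 — 3 1/3 stops narrower (darker).
Net change so far: 2 stops darker. Offset with the ISO: 1600 → 2000 → 2500 → 3200 → 4000 → 5000 → 6400.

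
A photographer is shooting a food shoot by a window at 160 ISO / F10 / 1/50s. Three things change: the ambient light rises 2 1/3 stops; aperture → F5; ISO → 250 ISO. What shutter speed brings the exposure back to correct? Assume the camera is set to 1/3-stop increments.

Scene light: 2 1/3 stops brighter.
Aperture: f/10 → f/9 → f/8 → f/7.1 → f/6.3 → f/5.6 → f/5 — 2 stops wider (brighter).
ISO: 160 → 200 → 250 — 2/3 stop higher (brighter).
Net so far: 5 stops brighter. Shutter speed: 1/50 → 1/60 → 1/80 → 1/100 → 1/125 → 1/160 → 1/200 → 1/250 → 1/320 → 1/400 → 1/500 → 1/640 → 1/800 → 1/1000 → 1/1250 → 1/1600.

1/1600s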